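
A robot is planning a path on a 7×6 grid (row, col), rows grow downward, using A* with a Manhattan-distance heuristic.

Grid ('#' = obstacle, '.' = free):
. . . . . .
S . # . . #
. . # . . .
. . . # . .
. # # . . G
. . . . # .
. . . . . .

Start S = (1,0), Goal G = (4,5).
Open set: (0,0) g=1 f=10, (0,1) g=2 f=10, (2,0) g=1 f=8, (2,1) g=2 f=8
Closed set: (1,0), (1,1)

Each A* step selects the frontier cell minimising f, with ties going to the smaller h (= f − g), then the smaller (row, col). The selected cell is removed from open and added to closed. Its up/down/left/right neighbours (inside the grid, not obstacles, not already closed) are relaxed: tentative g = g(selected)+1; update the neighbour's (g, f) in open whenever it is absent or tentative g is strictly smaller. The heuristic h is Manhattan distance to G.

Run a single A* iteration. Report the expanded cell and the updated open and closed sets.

step 1: expand (2,1) (f=8, h=6) → closed; open now [(0,0) g=1 f=10, (0,1) g=2 f=10, (2,0) g=1 f=8, (3,1) g=3 f=8]

expanded=(2,1); open=[(0,0) g=1 f=10, (0,1) g=2 f=10, (2,0) g=1 f=8, (3,1) g=3 f=8]; closed=[(1,0), (1,1), (2,1)]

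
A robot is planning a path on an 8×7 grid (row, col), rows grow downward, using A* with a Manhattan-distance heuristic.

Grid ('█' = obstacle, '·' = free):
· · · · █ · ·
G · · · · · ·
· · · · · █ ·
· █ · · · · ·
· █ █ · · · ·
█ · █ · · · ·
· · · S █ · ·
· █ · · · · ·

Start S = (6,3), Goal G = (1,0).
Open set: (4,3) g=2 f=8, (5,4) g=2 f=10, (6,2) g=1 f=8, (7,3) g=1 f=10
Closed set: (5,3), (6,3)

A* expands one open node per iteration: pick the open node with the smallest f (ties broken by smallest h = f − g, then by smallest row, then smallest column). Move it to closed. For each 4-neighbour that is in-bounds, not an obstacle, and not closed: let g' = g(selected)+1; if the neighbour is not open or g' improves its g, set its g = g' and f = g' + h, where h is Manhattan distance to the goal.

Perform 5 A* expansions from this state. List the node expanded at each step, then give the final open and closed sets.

step 1: expand (4,3) (f=8, h=6) → closed; open now [(3,3) g=3 f=8, (4,4) g=3 f=10, (5,4) g=2 f=10, (6,2) g=1 f=8, (7,3) g=1 f=10]
step 2: expand (3,3) (f=8, h=5) → closed; open now [(2,3) g=4 f=8, (3,2) g=4 f=8, (3,4) g=4 f=10, (4,4) g=3 f=10, (5,4) g=2 f=10, (6,2) g=1 f=8, (7,3) g=1 f=10]
step 3: expand (2,3) (f=8, h=4) → closed; open now [(1,3) g=5 f=8, (2,2) g=5 f=8, (2,4) g=5 f=10, (3,2) g=4 f=8, (3,4) g=4 f=10, (4,4) g=3 f=10, (5,4) g=2 f=10, (6,2) g=1 f=8, (7,3) g=1 f=10]
step 4: expand (1,3) (f=8, h=3) → closed; open now [(0,3) g=6 f=10, (1,2) g=6 f=8, (1,4) g=6 f=10, (2,2) g=5 f=8, (2,4) g=5 f=10, (3,2) g=4 f=8, (3,4) g=4 f=10, (4,4) g=3 f=10, (5,4) g=2 f=10, (6,2) g=1 f=8, (7,3) g=1 f=10]
step 5: expand (1,2) (f=8, h=2) → closed; open now [(0,2) g=7 f=10, (0,3) g=6 f=10, (1,1) g=7 f=8, (1,4) g=6 f=10, (2,2) g=5 f=8, (2,4) g=5 f=10, (3,2) g=4 f=8, (3,4) g=4 f=10, (4,4) g=3 f=10, (5,4) g=2 f=10, (6,2) g=1 f=8, (7,3) g=1 f=10]

order=[(4,3) → (3,3) → (2,3) → (1,3) → (1,2)]; open=[(0,2) g=7 f=10, (0,3) g=6 f=10, (1,1) g=7 f=8, (1,4) g=6 f=10, (2,2) g=5 f=8, (2,4) g=5 f=10, (3,2) g=4 f=8, (3,4) g=4 f=10, (4,4) g=3 f=10, (5,4) g=2 f=10, (6,2) g=1 f=8, (7,3) g=1 f=10]; closed=[(1,2), (1,3), (2,3), (3,3), (4,3), (5,3), (6,3)]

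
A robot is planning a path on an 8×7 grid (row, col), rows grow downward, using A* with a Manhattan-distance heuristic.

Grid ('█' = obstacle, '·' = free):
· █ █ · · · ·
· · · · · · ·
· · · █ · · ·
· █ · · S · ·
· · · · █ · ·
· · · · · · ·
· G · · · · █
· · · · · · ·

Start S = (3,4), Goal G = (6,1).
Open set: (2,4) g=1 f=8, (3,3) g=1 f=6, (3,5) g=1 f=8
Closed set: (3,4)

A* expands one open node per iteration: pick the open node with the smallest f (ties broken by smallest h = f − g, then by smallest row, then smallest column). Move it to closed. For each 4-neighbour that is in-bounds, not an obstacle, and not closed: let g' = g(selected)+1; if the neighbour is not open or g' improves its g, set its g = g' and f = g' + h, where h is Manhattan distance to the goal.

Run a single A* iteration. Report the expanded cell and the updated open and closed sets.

expanded=(3,3); open=[(2,4) g=1 f=8, (3,2) g=2 f=6, (3,5) g=1 f=8, (4,3) g=2 f=6]; closed=[(3,3), (3,4)]

step 1: expand (3,3) (f=6, h=5) → closed; open now [(2,4) g=1 f=8, (3,2) g=2 f=6, (3,5) g=1 f=8, (4,3) g=2 f=6]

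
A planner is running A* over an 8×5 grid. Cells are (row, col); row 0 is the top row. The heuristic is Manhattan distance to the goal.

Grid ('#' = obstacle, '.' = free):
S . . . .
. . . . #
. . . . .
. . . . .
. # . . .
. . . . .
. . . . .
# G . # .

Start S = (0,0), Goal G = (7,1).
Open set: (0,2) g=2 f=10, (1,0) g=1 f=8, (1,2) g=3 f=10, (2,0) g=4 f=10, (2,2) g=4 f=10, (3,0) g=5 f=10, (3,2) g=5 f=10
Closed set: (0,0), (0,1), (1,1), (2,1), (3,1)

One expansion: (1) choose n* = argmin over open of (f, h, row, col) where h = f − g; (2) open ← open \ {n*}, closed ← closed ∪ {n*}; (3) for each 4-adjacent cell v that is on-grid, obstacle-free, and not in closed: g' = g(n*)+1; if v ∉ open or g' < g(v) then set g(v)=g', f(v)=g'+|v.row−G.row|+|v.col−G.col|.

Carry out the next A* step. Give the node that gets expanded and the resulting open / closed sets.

expanded=(1,0); open=[(0,2) g=2 f=10, (1,2) g=3 f=10, (2,0) g=2 f=8, (2,2) g=4 f=10, (3,0) g=5 f=10, (3,2) g=5 f=10]; closed=[(0,0), (0,1), (1,0), (1,1), (2,1), (3,1)]

step 1: expand (1,0) (f=8, h=7) → closed; open now [(0,2) g=2 f=10, (1,2) g=3 f=10, (2,0) g=2 f=8, (2,2) g=4 f=10, (3,0) g=5 f=10, (3,2) g=5 f=10]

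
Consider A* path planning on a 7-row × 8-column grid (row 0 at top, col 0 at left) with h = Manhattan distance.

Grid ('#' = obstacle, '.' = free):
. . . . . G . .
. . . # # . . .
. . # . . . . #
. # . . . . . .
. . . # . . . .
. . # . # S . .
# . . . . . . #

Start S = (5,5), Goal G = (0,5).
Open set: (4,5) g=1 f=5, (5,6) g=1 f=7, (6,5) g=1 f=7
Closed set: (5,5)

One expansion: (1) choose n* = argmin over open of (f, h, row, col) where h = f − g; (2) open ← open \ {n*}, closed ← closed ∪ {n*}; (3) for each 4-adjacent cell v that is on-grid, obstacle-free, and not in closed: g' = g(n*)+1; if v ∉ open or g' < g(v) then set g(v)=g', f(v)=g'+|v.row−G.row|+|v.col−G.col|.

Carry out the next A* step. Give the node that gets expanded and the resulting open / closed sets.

step 1: expand (4,5) (f=5, h=4) → closed; open now [(3,5) g=2 f=5, (4,4) g=2 f=7, (4,6) g=2 f=7, (5,6) g=1 f=7, (6,5) g=1 f=7]

expanded=(4,5); open=[(3,5) g=2 f=5, (4,4) g=2 f=7, (4,6) g=2 f=7, (5,6) g=1 f=7, (6,5) g=1 f=7]; closed=[(4,5), (5,5)]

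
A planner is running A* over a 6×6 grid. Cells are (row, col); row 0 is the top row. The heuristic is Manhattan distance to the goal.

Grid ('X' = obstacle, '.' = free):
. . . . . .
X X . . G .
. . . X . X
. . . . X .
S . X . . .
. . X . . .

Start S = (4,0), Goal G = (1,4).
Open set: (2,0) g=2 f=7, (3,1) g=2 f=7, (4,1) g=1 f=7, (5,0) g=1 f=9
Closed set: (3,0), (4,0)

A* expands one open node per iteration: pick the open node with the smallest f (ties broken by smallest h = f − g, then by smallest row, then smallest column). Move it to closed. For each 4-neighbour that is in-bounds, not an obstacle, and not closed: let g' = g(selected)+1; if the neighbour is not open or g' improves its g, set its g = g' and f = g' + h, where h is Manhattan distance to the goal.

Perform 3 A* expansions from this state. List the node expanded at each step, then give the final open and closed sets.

order=[(2,0) → (2,1) → (2,2)]; open=[(1,2) g=5 f=7, (3,1) g=2 f=7, (3,2) g=5 f=9, (4,1) g=1 f=7, (5,0) g=1 f=9]; closed=[(2,0), (2,1), (2,2), (3,0), (4,0)]

step 1: expand (2,0) (f=7, h=5) → closed; open now [(2,1) g=3 f=7, (3,1) g=2 f=7, (4,1) g=1 f=7, (5,0) g=1 f=9]
step 2: expand (2,1) (f=7, h=4) → closed; open now [(2,2) g=4 f=7, (3,1) g=2 f=7, (4,1) g=1 f=7, (5,0) g=1 f=9]
step 3: expand (2,2) (f=7, h=3) → closed; open now [(1,2) g=5 f=7, (3,1) g=2 f=7, (3,2) g=5 f=9, (4,1) g=1 f=7, (5,0) g=1 f=9]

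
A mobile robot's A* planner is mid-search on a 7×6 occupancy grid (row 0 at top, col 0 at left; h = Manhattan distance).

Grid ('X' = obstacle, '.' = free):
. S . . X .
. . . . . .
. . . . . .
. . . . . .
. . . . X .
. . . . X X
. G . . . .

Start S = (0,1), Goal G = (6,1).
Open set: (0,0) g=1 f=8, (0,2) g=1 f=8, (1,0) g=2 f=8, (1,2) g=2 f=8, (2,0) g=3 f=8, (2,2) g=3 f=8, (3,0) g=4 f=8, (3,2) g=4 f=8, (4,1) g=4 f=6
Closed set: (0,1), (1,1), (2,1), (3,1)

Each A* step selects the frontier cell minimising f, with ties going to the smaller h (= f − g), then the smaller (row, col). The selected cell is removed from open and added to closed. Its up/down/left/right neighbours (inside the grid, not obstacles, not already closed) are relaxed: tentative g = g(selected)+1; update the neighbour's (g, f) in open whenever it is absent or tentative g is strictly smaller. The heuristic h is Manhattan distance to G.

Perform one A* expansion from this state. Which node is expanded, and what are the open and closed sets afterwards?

expanded=(4,1); open=[(0,0) g=1 f=8, (0,2) g=1 f=8, (1,0) g=2 f=8, (1,2) g=2 f=8, (2,0) g=3 f=8, (2,2) g=3 f=8, (3,0) g=4 f=8, (3,2) g=4 f=8, (4,0) g=5 f=8, (4,2) g=5 f=8, (5,1) g=5 f=6]; closed=[(0,1), (1,1), (2,1), (3,1), (4,1)]

step 1: expand (4,1) (f=6, h=2) → closed; open now [(0,0) g=1 f=8, (0,2) g=1 f=8, (1,0) g=2 f=8, (1,2) g=2 f=8, (2,0) g=3 f=8, (2,2) g=3 f=8, (3,0) g=4 f=8, (3,2) g=4 f=8, (4,0) g=5 f=8, (4,2) g=5 f=8, (5,1) g=5 f=6]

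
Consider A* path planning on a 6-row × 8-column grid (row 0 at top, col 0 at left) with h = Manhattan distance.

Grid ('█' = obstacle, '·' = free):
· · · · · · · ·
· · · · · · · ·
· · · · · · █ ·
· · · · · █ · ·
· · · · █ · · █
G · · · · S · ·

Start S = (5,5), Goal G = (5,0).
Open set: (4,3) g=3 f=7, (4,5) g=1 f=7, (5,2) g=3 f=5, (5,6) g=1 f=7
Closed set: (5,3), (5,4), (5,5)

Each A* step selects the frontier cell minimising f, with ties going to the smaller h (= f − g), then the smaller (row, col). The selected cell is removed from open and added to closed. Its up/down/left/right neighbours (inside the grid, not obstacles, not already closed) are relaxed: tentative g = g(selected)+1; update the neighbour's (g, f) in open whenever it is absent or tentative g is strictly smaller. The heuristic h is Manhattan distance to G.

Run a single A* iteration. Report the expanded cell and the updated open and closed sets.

step 1: expand (5,2) (f=5, h=2) → closed; open now [(4,2) g=4 f=7, (4,3) g=3 f=7, (4,5) g=1 f=7, (5,1) g=4 f=5, (5,6) g=1 f=7]

expanded=(5,2); open=[(4,2) g=4 f=7, (4,3) g=3 f=7, (4,5) g=1 f=7, (5,1) g=4 f=5, (5,6) g=1 f=7]; closed=[(5,2), (5,3), (5,4), (5,5)]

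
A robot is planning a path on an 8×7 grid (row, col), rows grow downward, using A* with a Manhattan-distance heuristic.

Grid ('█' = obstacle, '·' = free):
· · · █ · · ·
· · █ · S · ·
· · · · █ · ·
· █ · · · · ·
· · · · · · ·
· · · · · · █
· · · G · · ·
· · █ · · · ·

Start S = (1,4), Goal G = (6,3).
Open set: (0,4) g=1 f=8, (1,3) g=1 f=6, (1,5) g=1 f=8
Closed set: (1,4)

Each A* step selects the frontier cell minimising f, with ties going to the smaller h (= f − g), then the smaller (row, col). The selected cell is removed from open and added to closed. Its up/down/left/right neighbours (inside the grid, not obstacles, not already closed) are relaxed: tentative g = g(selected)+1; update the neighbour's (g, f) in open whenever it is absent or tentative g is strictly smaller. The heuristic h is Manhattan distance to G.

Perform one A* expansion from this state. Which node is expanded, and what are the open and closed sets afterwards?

step 1: expand (1,3) (f=6, h=5) → closed; open now [(0,4) g=1 f=8, (1,5) g=1 f=8, (2,3) g=2 f=6]

expanded=(1,3); open=[(0,4) g=1 f=8, (1,5) g=1 f=8, (2,3) g=2 f=6]; closed=[(1,3), (1,4)]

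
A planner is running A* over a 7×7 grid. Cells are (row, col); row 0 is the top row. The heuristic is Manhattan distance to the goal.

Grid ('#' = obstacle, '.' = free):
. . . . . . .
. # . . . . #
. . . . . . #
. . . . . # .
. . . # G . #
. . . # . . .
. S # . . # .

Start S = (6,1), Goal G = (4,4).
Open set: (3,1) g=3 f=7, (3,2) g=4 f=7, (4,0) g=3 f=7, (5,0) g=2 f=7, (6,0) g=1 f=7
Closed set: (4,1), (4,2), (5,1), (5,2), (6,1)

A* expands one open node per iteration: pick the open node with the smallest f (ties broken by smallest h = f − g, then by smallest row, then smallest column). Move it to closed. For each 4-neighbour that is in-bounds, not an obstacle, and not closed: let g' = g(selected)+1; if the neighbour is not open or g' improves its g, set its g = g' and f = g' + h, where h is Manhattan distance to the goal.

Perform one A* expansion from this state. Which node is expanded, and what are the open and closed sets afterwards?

expanded=(3,2); open=[(2,2) g=5 f=9, (3,1) g=3 f=7, (3,3) g=5 f=7, (4,0) g=3 f=7, (5,0) g=2 f=7, (6,0) g=1 f=7]; closed=[(3,2), (4,1), (4,2), (5,1), (5,2), (6,1)]

step 1: expand (3,2) (f=7, h=3) → closed; open now [(2,2) g=5 f=9, (3,1) g=3 f=7, (3,3) g=5 f=7, (4,0) g=3 f=7, (5,0) g=2 f=7, (6,0) g=1 f=7]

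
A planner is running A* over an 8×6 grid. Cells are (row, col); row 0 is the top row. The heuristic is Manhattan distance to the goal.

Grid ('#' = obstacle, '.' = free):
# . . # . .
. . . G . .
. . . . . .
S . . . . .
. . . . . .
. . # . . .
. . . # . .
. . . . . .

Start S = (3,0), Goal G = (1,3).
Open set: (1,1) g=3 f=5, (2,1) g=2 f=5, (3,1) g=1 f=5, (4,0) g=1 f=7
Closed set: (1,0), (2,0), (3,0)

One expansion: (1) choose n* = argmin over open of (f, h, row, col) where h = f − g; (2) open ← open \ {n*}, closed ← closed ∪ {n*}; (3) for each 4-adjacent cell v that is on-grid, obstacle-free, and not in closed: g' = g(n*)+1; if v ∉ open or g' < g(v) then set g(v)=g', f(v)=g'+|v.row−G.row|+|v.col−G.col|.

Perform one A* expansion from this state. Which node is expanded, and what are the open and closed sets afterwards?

step 1: expand (1,1) (f=5, h=2) → closed; open now [(0,1) g=4 f=7, (1,2) g=4 f=5, (2,1) g=2 f=5, (3,1) g=1 f=5, (4,0) g=1 f=7]

expanded=(1,1); open=[(0,1) g=4 f=7, (1,2) g=4 f=5, (2,1) g=2 f=5, (3,1) g=1 f=5, (4,0) g=1 f=7]; closed=[(1,0), (1,1), (2,0), (3,0)]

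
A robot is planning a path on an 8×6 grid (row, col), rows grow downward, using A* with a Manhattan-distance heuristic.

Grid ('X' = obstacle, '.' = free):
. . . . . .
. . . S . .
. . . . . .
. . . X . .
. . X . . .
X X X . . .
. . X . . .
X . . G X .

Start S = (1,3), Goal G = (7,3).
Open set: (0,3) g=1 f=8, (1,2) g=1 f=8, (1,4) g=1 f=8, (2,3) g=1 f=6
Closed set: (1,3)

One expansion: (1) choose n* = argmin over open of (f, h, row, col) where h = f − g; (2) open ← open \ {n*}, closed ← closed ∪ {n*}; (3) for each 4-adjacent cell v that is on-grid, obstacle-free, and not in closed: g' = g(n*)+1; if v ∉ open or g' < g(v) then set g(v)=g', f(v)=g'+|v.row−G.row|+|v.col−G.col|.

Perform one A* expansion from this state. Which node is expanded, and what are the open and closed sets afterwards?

step 1: expand (2,3) (f=6, h=5) → closed; open now [(0,3) g=1 f=8, (1,2) g=1 f=8, (1,4) g=1 f=8, (2,2) g=2 f=8, (2,4) g=2 f=8]

expanded=(2,3); open=[(0,3) g=1 f=8, (1,2) g=1 f=8, (1,4) g=1 f=8, (2,2) g=2 f=8, (2,4) g=2 f=8]; closed=[(1,3), (2,3)]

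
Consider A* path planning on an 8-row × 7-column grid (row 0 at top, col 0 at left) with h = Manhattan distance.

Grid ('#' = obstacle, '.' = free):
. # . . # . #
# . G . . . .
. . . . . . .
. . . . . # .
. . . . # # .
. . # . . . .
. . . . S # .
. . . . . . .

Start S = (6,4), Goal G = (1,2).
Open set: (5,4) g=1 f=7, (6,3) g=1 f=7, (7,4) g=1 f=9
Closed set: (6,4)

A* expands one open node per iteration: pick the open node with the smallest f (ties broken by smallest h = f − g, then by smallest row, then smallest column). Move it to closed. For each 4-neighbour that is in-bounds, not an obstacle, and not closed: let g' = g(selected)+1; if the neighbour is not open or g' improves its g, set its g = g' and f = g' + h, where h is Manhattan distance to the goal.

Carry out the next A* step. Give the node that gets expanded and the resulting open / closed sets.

step 1: expand (5,4) (f=7, h=6) → closed; open now [(5,3) g=2 f=7, (5,5) g=2 f=9, (6,3) g=1 f=7, (7,4) g=1 f=9]

expanded=(5,4); open=[(5,3) g=2 f=7, (5,5) g=2 f=9, (6,3) g=1 f=7, (7,4) g=1 f=9]; closed=[(5,4), (6,4)]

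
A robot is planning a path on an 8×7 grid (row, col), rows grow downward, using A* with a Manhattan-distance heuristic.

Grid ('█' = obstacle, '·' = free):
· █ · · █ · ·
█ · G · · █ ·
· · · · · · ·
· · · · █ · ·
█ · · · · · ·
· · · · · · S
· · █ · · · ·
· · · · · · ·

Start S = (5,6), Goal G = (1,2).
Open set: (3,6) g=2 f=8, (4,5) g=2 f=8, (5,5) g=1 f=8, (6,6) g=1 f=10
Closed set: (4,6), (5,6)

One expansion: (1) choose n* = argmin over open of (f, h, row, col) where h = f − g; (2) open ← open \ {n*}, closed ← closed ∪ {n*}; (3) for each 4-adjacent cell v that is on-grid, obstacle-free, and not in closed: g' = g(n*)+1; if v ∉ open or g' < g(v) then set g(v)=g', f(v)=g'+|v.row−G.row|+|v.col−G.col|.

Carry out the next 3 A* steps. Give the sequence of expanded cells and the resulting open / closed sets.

order=[(3,6) → (2,6) → (1,6)]; open=[(0,6) g=5 f=10, (2,5) g=4 f=8, (3,5) g=3 f=8, (4,5) g=2 f=8, (5,5) g=1 f=8, (6,6) g=1 f=10]; closed=[(1,6), (2,6), (3,6), (4,6), (5,6)]

step 1: expand (3,6) (f=8, h=6) → closed; open now [(2,6) g=3 f=8, (3,5) g=3 f=8, (4,5) g=2 f=8, (5,5) g=1 f=8, (6,6) g=1 f=10]
step 2: expand (2,6) (f=8, h=5) → closed; open now [(1,6) g=4 f=8, (2,5) g=4 f=8, (3,5) g=3 f=8, (4,5) g=2 f=8, (5,5) g=1 f=8, (6,6) g=1 f=10]
step 3: expand (1,6) (f=8, h=4) → closed; open now [(0,6) g=5 f=10, (2,5) g=4 f=8, (3,5) g=3 f=8, (4,5) g=2 f=8, (5,5) g=1 f=8, (6,6) g=1 f=10]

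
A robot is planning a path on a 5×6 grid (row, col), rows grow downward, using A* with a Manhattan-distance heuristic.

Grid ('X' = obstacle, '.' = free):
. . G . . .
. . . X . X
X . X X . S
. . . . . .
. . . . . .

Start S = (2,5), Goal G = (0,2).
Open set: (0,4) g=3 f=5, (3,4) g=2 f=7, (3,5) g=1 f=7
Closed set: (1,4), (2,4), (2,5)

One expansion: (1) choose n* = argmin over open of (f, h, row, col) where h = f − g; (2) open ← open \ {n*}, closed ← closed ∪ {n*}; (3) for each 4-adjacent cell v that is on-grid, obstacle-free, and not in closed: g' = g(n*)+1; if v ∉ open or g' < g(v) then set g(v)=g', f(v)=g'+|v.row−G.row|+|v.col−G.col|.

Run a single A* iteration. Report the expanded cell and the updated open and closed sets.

expanded=(0,4); open=[(0,3) g=4 f=5, (0,5) g=4 f=7, (3,4) g=2 f=7, (3,5) g=1 f=7]; closed=[(0,4), (1,4), (2,4), (2,5)]

step 1: expand (0,4) (f=5, h=2) → closed; open now [(0,3) g=4 f=5, (0,5) g=4 f=7, (3,4) g=2 f=7, (3,5) g=1 f=7]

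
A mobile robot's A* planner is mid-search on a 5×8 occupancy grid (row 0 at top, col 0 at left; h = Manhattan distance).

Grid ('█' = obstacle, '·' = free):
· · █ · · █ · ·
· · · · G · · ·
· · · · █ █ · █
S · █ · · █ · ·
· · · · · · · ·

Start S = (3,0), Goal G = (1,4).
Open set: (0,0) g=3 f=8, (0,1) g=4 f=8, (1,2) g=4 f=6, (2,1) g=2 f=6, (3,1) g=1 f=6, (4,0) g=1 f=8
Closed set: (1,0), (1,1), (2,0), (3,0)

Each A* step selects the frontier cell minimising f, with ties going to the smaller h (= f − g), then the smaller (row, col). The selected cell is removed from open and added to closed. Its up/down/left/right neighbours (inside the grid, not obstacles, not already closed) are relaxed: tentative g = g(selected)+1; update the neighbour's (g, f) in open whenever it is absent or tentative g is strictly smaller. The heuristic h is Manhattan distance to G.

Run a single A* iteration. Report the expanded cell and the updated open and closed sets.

expanded=(1,2); open=[(0,0) g=3 f=8, (0,1) g=4 f=8, (1,3) g=5 f=6, (2,1) g=2 f=6, (2,2) g=5 f=8, (3,1) g=1 f=6, (4,0) g=1 f=8]; closed=[(1,0), (1,1), (1,2), (2,0), (3,0)]

step 1: expand (1,2) (f=6, h=2) → closed; open now [(0,0) g=3 f=8, (0,1) g=4 f=8, (1,3) g=5 f=6, (2,1) g=2 f=6, (2,2) g=5 f=8, (3,1) g=1 f=6, (4,0) g=1 f=8]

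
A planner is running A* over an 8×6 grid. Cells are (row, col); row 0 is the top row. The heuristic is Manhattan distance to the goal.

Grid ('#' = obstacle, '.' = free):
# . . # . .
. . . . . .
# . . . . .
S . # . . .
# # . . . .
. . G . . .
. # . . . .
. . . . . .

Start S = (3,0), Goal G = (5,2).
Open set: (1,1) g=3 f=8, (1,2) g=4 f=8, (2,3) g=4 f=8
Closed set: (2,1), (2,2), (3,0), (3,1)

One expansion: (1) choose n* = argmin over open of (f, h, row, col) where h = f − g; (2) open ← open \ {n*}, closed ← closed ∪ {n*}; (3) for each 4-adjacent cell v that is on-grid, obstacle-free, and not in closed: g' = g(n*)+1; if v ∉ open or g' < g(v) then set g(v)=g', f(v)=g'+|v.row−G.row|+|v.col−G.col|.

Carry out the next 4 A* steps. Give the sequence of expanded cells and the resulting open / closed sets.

order=[(1,2) → (2,3) → (3,3) → (4,3)]; open=[(0,2) g=5 f=10, (1,1) g=3 f=8, (1,3) g=5 f=10, (2,4) g=5 f=10, (3,4) g=6 f=10, (4,2) g=7 f=8, (4,4) g=7 f=10, (5,3) g=7 f=8]; closed=[(1,2), (2,1), (2,2), (2,3), (3,0), (3,1), (3,3), (4,3)]

step 1: expand (1,2) (f=8, h=4) → closed; open now [(0,2) g=5 f=10, (1,1) g=3 f=8, (1,3) g=5 f=10, (2,3) g=4 f=8]
step 2: expand (2,3) (f=8, h=4) → closed; open now [(0,2) g=5 f=10, (1,1) g=3 f=8, (1,3) g=5 f=10, (2,4) g=5 f=10, (3,3) g=5 f=8]
step 3: expand (3,3) (f=8, h=3) → closed; open now [(0,2) g=5 f=10, (1,1) g=3 f=8, (1,3) g=5 f=10, (2,4) g=5 f=10, (3,4) g=6 f=10, (4,3) g=6 f=8]
step 4: expand (4,3) (f=8, h=2) → closed; open now [(0,2) g=5 f=10, (1,1) g=3 f=8, (1,3) g=5 f=10, (2,4) g=5 f=10, (3,4) g=6 f=10, (4,2) g=7 f=8, (4,4) g=7 f=10, (5,3) g=7 f=8]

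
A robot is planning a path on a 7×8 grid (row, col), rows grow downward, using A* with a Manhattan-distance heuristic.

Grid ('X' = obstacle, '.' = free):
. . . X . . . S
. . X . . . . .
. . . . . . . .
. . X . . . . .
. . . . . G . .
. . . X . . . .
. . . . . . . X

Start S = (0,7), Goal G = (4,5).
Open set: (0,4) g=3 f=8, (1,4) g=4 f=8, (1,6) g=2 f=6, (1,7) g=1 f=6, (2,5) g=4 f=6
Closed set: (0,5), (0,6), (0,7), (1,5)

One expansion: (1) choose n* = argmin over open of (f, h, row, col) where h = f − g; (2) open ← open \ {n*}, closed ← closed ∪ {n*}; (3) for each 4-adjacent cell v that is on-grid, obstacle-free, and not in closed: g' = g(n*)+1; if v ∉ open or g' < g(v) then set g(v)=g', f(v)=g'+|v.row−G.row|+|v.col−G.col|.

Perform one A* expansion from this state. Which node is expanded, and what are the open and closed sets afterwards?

step 1: expand (2,5) (f=6, h=2) → closed; open now [(0,4) g=3 f=8, (1,4) g=4 f=8, (1,6) g=2 f=6, (1,7) g=1 f=6, (2,4) g=5 f=8, (2,6) g=5 f=8, (3,5) g=5 f=6]

expanded=(2,5); open=[(0,4) g=3 f=8, (1,4) g=4 f=8, (1,6) g=2 f=6, (1,7) g=1 f=6, (2,4) g=5 f=8, (2,6) g=5 f=8, (3,5) g=5 f=6]; closed=[(0,5), (0,6), (0,7), (1,5), (2,5)]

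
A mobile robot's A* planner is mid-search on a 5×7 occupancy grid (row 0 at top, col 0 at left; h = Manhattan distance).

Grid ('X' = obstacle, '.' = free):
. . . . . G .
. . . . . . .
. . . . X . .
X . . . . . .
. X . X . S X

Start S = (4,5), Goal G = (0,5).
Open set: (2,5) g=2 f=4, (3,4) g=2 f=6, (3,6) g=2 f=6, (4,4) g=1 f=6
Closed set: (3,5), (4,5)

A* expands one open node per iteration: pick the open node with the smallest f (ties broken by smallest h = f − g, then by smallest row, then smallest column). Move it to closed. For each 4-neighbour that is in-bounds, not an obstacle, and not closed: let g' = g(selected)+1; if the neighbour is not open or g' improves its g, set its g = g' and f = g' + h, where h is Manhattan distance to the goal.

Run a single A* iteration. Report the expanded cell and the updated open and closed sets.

expanded=(2,5); open=[(1,5) g=3 f=4, (2,6) g=3 f=6, (3,4) g=2 f=6, (3,6) g=2 f=6, (4,4) g=1 f=6]; closed=[(2,5), (3,5), (4,5)]

step 1: expand (2,5) (f=4, h=2) → closed; open now [(1,5) g=3 f=4, (2,6) g=3 f=6, (3,4) g=2 f=6, (3,6) g=2 f=6, (4,4) g=1 f=6]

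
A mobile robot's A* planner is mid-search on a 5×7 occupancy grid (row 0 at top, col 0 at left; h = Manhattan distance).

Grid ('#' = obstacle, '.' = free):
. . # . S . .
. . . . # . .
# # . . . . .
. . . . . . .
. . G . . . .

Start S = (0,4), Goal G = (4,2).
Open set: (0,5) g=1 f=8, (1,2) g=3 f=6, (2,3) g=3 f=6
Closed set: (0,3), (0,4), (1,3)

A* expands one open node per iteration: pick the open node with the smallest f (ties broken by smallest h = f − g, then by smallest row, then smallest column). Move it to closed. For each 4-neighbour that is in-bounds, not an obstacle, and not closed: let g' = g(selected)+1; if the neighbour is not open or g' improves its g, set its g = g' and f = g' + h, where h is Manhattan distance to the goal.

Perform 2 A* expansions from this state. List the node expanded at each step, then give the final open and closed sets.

order=[(1,2) → (2,2)]; open=[(0,5) g=1 f=8, (1,1) g=4 f=8, (2,3) g=3 f=6, (3,2) g=5 f=6]; closed=[(0,3), (0,4), (1,2), (1,3), (2,2)]

step 1: expand (1,2) (f=6, h=3) → closed; open now [(0,5) g=1 f=8, (1,1) g=4 f=8, (2,2) g=4 f=6, (2,3) g=3 f=6]
step 2: expand (2,2) (f=6, h=2) → closed; open now [(0,5) g=1 f=8, (1,1) g=4 f=8, (2,3) g=3 f=6, (3,2) g=5 f=6]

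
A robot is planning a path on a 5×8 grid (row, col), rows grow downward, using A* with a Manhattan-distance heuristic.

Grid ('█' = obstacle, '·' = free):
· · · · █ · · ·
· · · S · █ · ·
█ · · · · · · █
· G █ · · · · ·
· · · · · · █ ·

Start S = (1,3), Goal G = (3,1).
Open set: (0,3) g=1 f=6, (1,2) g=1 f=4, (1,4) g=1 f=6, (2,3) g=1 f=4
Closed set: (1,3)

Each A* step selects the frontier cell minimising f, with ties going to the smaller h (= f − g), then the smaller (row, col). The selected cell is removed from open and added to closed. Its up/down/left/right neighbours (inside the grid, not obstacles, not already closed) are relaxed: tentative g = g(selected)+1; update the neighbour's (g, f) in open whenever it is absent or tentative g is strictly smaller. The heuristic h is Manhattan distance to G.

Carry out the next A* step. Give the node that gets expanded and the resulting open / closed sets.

expanded=(1,2); open=[(0,2) g=2 f=6, (0,3) g=1 f=6, (1,1) g=2 f=4, (1,4) g=1 f=6, (2,2) g=2 f=4, (2,3) g=1 f=4]; closed=[(1,2), (1,3)]

step 1: expand (1,2) (f=4, h=3) → closed; open now [(0,2) g=2 f=6, (0,3) g=1 f=6, (1,1) g=2 f=4, (1,4) g=1 f=6, (2,2) g=2 f=4, (2,3) g=1 f=4]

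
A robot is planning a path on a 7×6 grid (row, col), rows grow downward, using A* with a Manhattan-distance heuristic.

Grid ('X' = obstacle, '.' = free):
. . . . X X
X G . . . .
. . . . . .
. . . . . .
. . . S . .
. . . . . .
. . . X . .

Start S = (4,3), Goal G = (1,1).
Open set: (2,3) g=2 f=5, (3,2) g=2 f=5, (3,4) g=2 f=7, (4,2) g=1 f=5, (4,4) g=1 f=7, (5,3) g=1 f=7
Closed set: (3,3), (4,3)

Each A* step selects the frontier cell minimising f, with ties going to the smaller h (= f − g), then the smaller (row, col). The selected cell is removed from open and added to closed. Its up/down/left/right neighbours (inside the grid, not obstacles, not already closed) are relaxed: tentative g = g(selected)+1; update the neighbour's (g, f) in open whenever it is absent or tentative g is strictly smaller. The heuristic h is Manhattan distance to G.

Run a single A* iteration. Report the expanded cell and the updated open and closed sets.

expanded=(2,3); open=[(1,3) g=3 f=5, (2,2) g=3 f=5, (2,4) g=3 f=7, (3,2) g=2 f=5, (3,4) g=2 f=7, (4,2) g=1 f=5, (4,4) g=1 f=7, (5,3) g=1 f=7]; closed=[(2,3), (3,3), (4,3)]

step 1: expand (2,3) (f=5, h=3) → closed; open now [(1,3) g=3 f=5, (2,2) g=3 f=5, (2,4) g=3 f=7, (3,2) g=2 f=5, (3,4) g=2 f=7, (4,2) g=1 f=5, (4,4) g=1 f=7, (5,3) g=1 f=7]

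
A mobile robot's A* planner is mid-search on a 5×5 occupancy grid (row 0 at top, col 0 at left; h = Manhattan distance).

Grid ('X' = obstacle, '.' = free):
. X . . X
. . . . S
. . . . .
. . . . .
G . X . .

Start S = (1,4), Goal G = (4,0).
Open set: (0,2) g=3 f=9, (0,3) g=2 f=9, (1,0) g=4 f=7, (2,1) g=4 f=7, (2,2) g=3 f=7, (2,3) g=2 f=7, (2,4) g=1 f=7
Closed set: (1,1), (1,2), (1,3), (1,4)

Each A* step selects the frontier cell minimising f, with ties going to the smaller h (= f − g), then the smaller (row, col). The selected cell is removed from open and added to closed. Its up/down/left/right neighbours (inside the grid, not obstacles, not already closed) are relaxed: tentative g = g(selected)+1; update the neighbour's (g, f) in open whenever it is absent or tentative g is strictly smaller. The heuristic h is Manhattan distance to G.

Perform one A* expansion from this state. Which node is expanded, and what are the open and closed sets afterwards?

step 1: expand (1,0) (f=7, h=3) → closed; open now [(0,0) g=5 f=9, (0,2) g=3 f=9, (0,3) g=2 f=9, (2,0) g=5 f=7, (2,1) g=4 f=7, (2,2) g=3 f=7, (2,3) g=2 f=7, (2,4) g=1 f=7]

expanded=(1,0); open=[(0,0) g=5 f=9, (0,2) g=3 f=9, (0,3) g=2 f=9, (2,0) g=5 f=7, (2,1) g=4 f=7, (2,2) g=3 f=7, (2,3) g=2 f=7, (2,4) g=1 f=7]; closed=[(1,0), (1,1), (1,2), (1,3), (1,4)]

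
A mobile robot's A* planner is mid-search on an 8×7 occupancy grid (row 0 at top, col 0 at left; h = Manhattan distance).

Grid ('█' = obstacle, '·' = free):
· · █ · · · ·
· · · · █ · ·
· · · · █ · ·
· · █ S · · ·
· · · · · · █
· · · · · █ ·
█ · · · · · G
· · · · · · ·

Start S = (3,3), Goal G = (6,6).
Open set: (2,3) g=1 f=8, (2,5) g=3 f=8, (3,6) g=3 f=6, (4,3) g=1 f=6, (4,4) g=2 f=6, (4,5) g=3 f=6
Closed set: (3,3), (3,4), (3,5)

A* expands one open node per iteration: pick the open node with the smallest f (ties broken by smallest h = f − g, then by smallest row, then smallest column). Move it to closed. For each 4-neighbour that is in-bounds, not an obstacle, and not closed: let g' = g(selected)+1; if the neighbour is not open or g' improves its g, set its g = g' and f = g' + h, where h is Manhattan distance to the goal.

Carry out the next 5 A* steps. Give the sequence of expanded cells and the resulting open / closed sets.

order=[(3,6) → (4,5) → (4,4) → (5,4) → (6,4)]; open=[(2,3) g=1 f=8, (2,5) g=3 f=8, (2,6) g=4 f=8, (4,3) g=1 f=6, (5,3) g=4 f=8, (6,3) g=5 f=8, (6,5) g=5 f=6, (7,4) g=5 f=8]; closed=[(3,3), (3,4), (3,5), (3,6), (4,4), (4,5), (5,4), (6,4)]

step 1: expand (3,6) (f=6, h=3) → closed; open now [(2,3) g=1 f=8, (2,5) g=3 f=8, (2,6) g=4 f=8, (4,3) g=1 f=6, (4,4) g=2 f=6, (4,5) g=3 f=6]
step 2: expand (4,5) (f=6, h=3) → closed; open now [(2,3) g=1 f=8, (2,5) g=3 f=8, (2,6) g=4 f=8, (4,3) g=1 f=6, (4,4) g=2 f=6]
step 3: expand (4,4) (f=6, h=4) → closed; open now [(2,3) g=1 f=8, (2,5) g=3 f=8, (2,6) g=4 f=8, (4,3) g=1 f=6, (5,4) g=3 f=6]
step 4: expand (5,4) (f=6, h=3) → closed; open now [(2,3) g=1 f=8, (2,5) g=3 f=8, (2,6) g=4 f=8, (4,3) g=1 f=6, (5,3) g=4 f=8, (6,4) g=4 f=6]
step 5: expand (6,4) (f=6, h=2) → closed; open now [(2,3) g=1 f=8, (2,5) g=3 f=8, (2,6) g=4 f=8, (4,3) g=1 f=6, (5,3) g=4 f=8, (6,3) g=5 f=8, (6,5) g=5 f=6, (7,4) g=5 f=8]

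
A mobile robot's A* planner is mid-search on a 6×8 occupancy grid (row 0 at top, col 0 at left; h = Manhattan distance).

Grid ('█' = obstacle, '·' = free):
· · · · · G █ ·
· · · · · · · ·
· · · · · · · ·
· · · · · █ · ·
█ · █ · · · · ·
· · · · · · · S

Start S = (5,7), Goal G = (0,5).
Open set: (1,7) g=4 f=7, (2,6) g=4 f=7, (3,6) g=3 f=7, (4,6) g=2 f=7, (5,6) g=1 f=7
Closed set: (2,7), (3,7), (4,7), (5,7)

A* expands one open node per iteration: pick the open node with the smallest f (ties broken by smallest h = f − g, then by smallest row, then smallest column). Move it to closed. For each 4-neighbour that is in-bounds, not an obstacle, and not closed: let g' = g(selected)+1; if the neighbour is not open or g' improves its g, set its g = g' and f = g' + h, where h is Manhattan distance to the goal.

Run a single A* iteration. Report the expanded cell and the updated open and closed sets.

step 1: expand (1,7) (f=7, h=3) → closed; open now [(0,7) g=5 f=7, (1,6) g=5 f=7, (2,6) g=4 f=7, (3,6) g=3 f=7, (4,6) g=2 f=7, (5,6) g=1 f=7]

expanded=(1,7); open=[(0,7) g=5 f=7, (1,6) g=5 f=7, (2,6) g=4 f=7, (3,6) g=3 f=7, (4,6) g=2 f=7, (5,6) g=1 f=7]; closed=[(1,7), (2,7), (3,7), (4,7), (5,7)]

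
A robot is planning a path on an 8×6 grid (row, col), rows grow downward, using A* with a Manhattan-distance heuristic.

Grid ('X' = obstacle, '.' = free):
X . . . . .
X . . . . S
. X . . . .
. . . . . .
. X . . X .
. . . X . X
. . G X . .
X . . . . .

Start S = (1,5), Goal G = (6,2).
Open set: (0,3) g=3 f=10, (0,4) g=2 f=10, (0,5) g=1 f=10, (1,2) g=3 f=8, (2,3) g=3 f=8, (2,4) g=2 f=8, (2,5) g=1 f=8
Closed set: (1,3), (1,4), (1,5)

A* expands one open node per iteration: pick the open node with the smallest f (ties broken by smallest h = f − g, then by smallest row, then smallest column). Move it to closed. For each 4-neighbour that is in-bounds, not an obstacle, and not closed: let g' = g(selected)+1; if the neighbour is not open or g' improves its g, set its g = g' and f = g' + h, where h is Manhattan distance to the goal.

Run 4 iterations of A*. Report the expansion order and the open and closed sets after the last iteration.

step 1: expand (1,2) (f=8, h=5) → closed; open now [(0,2) g=4 f=10, (0,3) g=3 f=10, (0,4) g=2 f=10, (0,5) g=1 f=10, (1,1) g=4 f=10, (2,2) g=4 f=8, (2,3) g=3 f=8, (2,4) g=2 f=8, (2,5) g=1 f=8]
step 2: expand (2,2) (f=8, h=4) → closed; open now [(0,2) g=4 f=10, (0,3) g=3 f=10, (0,4) g=2 f=10, (0,5) g=1 f=10, (1,1) g=4 f=10, (2,3) g=3 f=8, (2,4) g=2 f=8, (2,5) g=1 f=8, (3,2) g=5 f=8]
step 3: expand (3,2) (f=8, h=3) → closed; open now [(0,2) g=4 f=10, (0,3) g=3 f=10, (0,4) g=2 f=10, (0,5) g=1 f=10, (1,1) g=4 f=10, (2,3) g=3 f=8, (2,4) g=2 f=8, (2,5) g=1 f=8, (3,1) g=6 f=10, (3,3) g=6 f=10, (4,2) g=6 f=8]
step 4: expand (4,2) (f=8, h=2) → closed; open now [(0,2) g=4 f=10, (0,3) g=3 f=10, (0,4) g=2 f=10, (0,5) g=1 f=10, (1,1) g=4 f=10, (2,3) g=3 f=8, (2,4) g=2 f=8, (2,5) g=1 f=8, (3,1) g=6 f=10, (3,3) g=6 f=10, (4,3) g=7 f=10, (5,2) g=7 f=8]

order=[(1,2) → (2,2) → (3,2) → (4,2)]; open=[(0,2) g=4 f=10, (0,3) g=3 f=10, (0,4) g=2 f=10, (0,5) g=1 f=10, (1,1) g=4 f=10, (2,3) g=3 f=8, (2,4) g=2 f=8, (2,5) g=1 f=8, (3,1) g=6 f=10, (3,3) g=6 f=10, (4,3) g=7 f=10, (5,2) g=7 f=8]; closed=[(1,2), (1,3), (1,4), (1,5), (2,2), (3,2), (4,2)]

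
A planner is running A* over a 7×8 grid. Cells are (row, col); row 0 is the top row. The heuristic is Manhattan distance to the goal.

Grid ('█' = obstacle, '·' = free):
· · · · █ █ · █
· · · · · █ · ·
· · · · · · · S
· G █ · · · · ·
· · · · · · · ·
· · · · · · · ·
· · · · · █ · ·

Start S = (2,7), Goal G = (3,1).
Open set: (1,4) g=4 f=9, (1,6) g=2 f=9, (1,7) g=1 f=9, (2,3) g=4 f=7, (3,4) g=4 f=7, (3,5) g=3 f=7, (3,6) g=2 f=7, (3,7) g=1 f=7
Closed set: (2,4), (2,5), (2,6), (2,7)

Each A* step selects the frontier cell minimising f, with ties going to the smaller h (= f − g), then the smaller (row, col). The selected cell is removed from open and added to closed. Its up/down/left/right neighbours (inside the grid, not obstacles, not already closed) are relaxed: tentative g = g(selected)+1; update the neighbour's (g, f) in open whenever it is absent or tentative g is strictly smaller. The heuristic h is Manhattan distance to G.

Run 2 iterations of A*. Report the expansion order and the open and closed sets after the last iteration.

order=[(2,3) → (2,2)]; open=[(1,2) g=6 f=9, (1,3) g=5 f=9, (1,4) g=4 f=9, (1,6) g=2 f=9, (1,7) g=1 f=9, (2,1) g=6 f=7, (3,3) g=5 f=7, (3,4) g=4 f=7, (3,5) g=3 f=7, (3,6) g=2 f=7, (3,7) g=1 f=7]; closed=[(2,2), (2,3), (2,4), (2,5), (2,6), (2,7)]

step 1: expand (2,3) (f=7, h=3) → closed; open now [(1,3) g=5 f=9, (1,4) g=4 f=9, (1,6) g=2 f=9, (1,7) g=1 f=9, (2,2) g=5 f=7, (3,3) g=5 f=7, (3,4) g=4 f=7, (3,5) g=3 f=7, (3,6) g=2 f=7, (3,7) g=1 f=7]
step 2: expand (2,2) (f=7, h=2) → closed; open now [(1,2) g=6 f=9, (1,3) g=5 f=9, (1,4) g=4 f=9, (1,6) g=2 f=9, (1,7) g=1 f=9, (2,1) g=6 f=7, (3,3) g=5 f=7, (3,4) g=4 f=7, (3,5) g=3 f=7, (3,6) g=2 f=7, (3,7) g=1 f=7]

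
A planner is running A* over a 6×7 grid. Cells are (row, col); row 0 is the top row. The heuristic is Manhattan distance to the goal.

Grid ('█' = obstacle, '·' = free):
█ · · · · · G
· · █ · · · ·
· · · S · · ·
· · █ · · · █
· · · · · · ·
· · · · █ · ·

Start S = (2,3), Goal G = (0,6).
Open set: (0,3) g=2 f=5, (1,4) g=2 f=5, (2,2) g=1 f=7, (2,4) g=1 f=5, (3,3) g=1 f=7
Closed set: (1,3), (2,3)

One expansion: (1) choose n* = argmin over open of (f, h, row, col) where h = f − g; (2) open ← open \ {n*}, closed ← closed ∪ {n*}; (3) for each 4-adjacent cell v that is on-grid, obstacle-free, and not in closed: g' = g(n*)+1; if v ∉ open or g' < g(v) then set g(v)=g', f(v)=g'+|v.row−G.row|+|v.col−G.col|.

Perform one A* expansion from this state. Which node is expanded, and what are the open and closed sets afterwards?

step 1: expand (0,3) (f=5, h=3) → closed; open now [(0,2) g=3 f=7, (0,4) g=3 f=5, (1,4) g=2 f=5, (2,2) g=1 f=7, (2,4) g=1 f=5, (3,3) g=1 f=7]

expanded=(0,3); open=[(0,2) g=3 f=7, (0,4) g=3 f=5, (1,4) g=2 f=5, (2,2) g=1 f=7, (2,4) g=1 f=5, (3,3) g=1 f=7]; closed=[(0,3), (1,3), (2,3)]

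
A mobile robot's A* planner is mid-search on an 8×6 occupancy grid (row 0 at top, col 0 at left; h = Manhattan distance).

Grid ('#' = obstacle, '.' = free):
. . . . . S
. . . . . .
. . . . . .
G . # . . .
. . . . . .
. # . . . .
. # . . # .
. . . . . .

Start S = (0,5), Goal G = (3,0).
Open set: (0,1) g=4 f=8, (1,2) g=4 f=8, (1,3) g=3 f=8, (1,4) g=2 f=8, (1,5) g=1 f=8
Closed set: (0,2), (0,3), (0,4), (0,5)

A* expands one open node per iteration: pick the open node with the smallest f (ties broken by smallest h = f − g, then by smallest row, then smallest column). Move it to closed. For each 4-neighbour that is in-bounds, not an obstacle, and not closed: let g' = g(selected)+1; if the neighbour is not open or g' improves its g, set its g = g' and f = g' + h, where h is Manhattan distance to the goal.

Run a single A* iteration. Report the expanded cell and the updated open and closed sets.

step 1: expand (0,1) (f=8, h=4) → closed; open now [(0,0) g=5 f=8, (1,1) g=5 f=8, (1,2) g=4 f=8, (1,3) g=3 f=8, (1,4) g=2 f=8, (1,5) g=1 f=8]

expanded=(0,1); open=[(0,0) g=5 f=8, (1,1) g=5 f=8, (1,2) g=4 f=8, (1,3) g=3 f=8, (1,4) g=2 f=8, (1,5) g=1 f=8]; closed=[(0,1), (0,2), (0,3), (0,4), (0,5)]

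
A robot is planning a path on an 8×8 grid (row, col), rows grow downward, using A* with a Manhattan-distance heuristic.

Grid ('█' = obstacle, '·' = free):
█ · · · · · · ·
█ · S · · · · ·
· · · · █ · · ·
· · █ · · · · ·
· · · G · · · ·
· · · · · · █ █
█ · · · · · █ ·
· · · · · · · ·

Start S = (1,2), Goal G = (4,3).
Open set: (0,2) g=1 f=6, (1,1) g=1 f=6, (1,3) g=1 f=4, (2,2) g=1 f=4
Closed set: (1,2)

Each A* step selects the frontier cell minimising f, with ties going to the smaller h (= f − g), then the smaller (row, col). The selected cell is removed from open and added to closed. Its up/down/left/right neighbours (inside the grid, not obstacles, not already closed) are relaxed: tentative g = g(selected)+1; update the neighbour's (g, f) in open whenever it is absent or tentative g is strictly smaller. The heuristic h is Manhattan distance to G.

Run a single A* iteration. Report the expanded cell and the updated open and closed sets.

step 1: expand (1,3) (f=4, h=3) → closed; open now [(0,2) g=1 f=6, (0,3) g=2 f=6, (1,1) g=1 f=6, (1,4) g=2 f=6, (2,2) g=1 f=4, (2,3) g=2 f=4]

expanded=(1,3); open=[(0,2) g=1 f=6, (0,3) g=2 f=6, (1,1) g=1 f=6, (1,4) g=2 f=6, (2,2) g=1 f=4, (2,3) g=2 f=4]; closed=[(1,2), (1,3)]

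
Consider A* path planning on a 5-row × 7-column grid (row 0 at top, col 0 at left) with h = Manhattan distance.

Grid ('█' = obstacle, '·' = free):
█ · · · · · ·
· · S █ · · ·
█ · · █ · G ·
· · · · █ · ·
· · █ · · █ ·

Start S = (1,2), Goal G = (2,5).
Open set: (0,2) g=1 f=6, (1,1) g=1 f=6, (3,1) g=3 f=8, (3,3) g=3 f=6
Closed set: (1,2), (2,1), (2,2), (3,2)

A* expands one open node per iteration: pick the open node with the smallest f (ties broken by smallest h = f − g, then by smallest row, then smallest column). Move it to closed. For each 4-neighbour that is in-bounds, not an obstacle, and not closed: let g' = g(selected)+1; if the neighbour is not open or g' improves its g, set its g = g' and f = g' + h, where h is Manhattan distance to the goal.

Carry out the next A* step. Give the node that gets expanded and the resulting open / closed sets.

expanded=(3,3); open=[(0,2) g=1 f=6, (1,1) g=1 f=6, (3,1) g=3 f=8, (4,3) g=4 f=8]; closed=[(1,2), (2,1), (2,2), (3,2), (3,3)]

step 1: expand (3,3) (f=6, h=3) → closed; open now [(0,2) g=1 f=6, (1,1) g=1 f=6, (3,1) g=3 f=8, (4,3) g=4 f=8]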